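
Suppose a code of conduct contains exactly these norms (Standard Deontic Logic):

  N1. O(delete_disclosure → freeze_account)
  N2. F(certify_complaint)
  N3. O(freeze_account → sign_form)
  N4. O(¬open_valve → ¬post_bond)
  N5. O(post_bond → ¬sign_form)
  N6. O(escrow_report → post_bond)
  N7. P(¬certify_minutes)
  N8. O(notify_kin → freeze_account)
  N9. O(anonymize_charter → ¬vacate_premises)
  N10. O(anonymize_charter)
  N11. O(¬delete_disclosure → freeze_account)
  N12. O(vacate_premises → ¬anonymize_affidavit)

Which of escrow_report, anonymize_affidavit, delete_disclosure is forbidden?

By case analysis on delete_disclosure: premise 1 gives O(delete_disclosure → freeze_account) and premise 11 gives O(¬delete_disclosure → freeze_account), so O(freeze_account) either way.
With premise 3, O(freeze_account → sign_form), the K-axiom yields O(sign_form).
The contrapositive of premise 5 (O(post_bond → ¬sign_form)) is O(sign_form → ¬post_bond), and O(sign_form) is already established, so O(¬post_bond).
The contrapositive of premise 6 (O(escrow_report → post_bond)) is O(¬post_bond → ¬escrow_report), and O(¬post_bond) is already established, so O(¬escrow_report).
So O(¬escrow_report) holds, i.e. escrow_report is forbidden. None of the other listed options is forbidden under the premises.

escrow_report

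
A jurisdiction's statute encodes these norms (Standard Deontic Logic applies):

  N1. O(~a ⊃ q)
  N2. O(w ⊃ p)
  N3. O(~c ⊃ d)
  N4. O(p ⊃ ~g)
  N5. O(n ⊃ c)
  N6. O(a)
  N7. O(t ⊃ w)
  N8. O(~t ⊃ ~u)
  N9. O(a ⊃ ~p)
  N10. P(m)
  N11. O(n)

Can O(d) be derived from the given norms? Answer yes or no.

Premise 3 is O(~c ⊃ d), but O(~c) is not derivable from the premises, so it does not yield O(d).
No other premise forces O(d). An ideal world satisfying every premise can still have d false, so O(d) is not derivable.

No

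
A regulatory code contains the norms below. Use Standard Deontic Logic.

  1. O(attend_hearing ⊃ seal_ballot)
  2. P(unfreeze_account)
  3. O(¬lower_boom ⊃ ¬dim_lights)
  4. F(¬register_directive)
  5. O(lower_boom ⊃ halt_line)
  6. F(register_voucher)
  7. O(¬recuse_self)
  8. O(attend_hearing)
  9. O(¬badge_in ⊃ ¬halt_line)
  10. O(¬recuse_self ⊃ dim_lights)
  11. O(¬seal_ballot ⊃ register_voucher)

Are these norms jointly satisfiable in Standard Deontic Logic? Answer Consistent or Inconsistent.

Consistent

Premise 11 is O(¬seal_ballot ⊃ register_voucher), but O(¬seal_ballot) is not derivable from the premises, so it does not yield O(register_voucher).
So O(register_voucher) is not derivable, and the apparent clash with O(¬register_voucher) does not arise.
A world satisfying every obligation exists (e.g. attend_hearing=true, badge_in=true, dim_lights=true, halt_line=true, lower_boom=true, recuse_self=false, register_directive=true, register_voucher=false, seal_ballot=true, unfreeze_account=false); no atom is both obligatory and forbidden, so the set is consistent.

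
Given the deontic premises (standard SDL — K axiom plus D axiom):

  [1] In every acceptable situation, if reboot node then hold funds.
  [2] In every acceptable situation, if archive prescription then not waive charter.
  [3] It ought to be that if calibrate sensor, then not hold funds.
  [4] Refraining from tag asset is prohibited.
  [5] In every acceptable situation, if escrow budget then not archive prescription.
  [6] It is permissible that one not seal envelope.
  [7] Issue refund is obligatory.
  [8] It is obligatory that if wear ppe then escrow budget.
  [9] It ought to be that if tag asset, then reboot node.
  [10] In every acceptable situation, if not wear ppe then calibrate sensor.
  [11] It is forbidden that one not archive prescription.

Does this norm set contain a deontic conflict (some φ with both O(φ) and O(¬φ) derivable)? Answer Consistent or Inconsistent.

Premise 4 is F(¬tag_asset), i.e. O(tag_asset).
Applying K to premise 9 (O(tag_asset → reboot_node)) and O(tag_asset) yields O(reboot_node).
Applying K to premise 1 (O(reboot_node → hold_funds)) and O(reboot_node) yields O(hold_funds).
Premise 3 is O(calibrate_sensor → ¬hold_funds); contrapositively O(hold_funds → ¬calibrate_sensor). Since O(hold_funds) holds, K gives O(¬calibrate_sensor).
Premise 10 is O(¬wear_ppe → calibrate_sensor); contrapositively O(¬calibrate_sensor → wear_ppe). Since O(¬calibrate_sensor) holds, K gives O(wear_ppe).
Premise 8 is O(wear_ppe → escrow_budget); since O(wear_ppe), deontic closure gives O(escrow_budget).
Premise 5 is O(escrow_budget → ¬archive_prescription); since O(escrow_budget), deontic closure gives O(¬archive_prescription).
Yet premise 11 is F(¬archive_prescription), i.e. O(archive_prescription).
We now have both O(¬archive_prescription) and O(archive_prescription) — archive_prescription is simultaneously obligatory and forbidden, violating the D-axiom.

Inconsistent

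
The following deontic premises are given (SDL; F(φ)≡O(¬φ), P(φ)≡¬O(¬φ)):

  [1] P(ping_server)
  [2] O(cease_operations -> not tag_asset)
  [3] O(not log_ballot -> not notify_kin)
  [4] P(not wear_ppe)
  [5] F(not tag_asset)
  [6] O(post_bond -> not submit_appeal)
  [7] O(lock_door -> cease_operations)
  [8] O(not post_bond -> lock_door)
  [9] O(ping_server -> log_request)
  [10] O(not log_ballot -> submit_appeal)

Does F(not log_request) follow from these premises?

No

Premise 9 is O(ping_server -> log_request), but O(ping_server) is not derivable from the premises (the permission P(ping_server) asserts only not O(not ping_server), not O(ping_server)), so it does not yield O(log_request).
No other premise forces O(log_request). An ideal world satisfying every premise can still have not log_request true, so F(not log_request) is not derivable.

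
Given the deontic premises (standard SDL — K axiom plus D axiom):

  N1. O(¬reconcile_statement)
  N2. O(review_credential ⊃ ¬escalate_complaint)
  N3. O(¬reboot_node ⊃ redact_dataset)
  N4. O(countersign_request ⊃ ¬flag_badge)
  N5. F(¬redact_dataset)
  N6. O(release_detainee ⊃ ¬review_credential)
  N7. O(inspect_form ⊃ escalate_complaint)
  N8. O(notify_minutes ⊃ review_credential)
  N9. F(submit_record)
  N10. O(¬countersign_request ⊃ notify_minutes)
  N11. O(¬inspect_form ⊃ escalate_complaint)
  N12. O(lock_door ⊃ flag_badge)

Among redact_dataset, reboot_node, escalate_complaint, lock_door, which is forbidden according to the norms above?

Premises 11 and 7 are O(¬inspect_form ⊃ escalate_complaint) and O(inspect_form ⊃ escalate_complaint); every ideal world satisfies ¬inspect_form or inspect_form, so in either case escalate_complaint holds — hence O(escalate_complaint).
The contrapositive of premise 2 (O(review_credential ⊃ ¬escalate_complaint)) is O(escalate_complaint ⊃ ¬review_credential), and O(escalate_complaint) is already established, so O(¬review_credential).
Premise 8, O(notify_minutes ⊃ review_credential), contraposes to O(¬review_credential ⊃ ¬notify_minutes); with O(¬review_credential) we get O(¬notify_minutes).
The contrapositive of premise 10 (O(¬countersign_request ⊃ notify_minutes)) is O(¬notify_minutes ⊃ countersign_request), and O(¬notify_minutes) is already established, so O(countersign_request).
Applying K to premise 4 (O(countersign_request ⊃ ¬flag_badge)) and O(countersign_request) yields O(¬flag_badge).
The contrapositive of premise 12 (O(lock_door ⊃ flag_badge)) is O(¬flag_badge ⊃ ¬lock_door), and O(¬flag_badge) is already established, so O(¬lock_door).
So O(¬lock_door) holds, i.e. lock_door is forbidden. None of the other listed options is forbidden under the premises.

lock_door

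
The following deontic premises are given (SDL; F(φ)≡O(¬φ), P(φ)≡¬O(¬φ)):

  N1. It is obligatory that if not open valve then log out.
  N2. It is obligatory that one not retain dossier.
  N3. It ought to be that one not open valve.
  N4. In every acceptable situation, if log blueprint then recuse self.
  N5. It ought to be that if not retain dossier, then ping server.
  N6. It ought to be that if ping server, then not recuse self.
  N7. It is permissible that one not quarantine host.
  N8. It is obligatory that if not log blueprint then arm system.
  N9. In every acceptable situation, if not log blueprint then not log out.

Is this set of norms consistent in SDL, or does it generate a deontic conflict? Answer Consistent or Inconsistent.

From premise 3 we have O(¬open_valve).
From O(¬open_valve) and premise 1, O(¬open_valve → log_out), we obtain O(log_out).
Premise 9 is O(¬log_blueprint → ¬log_out); contrapositively O(log_out → log_blueprint). Since O(log_out) holds, K gives O(log_blueprint).
With premise 4, O(log_blueprint → recuse_self), the K-axiom yields O(recuse_self).
Premise 6 is O(ping_server → ¬recuse_self); contrapositively O(recuse_self → ¬ping_server). Since O(recuse_self) holds, K gives O(¬ping_server).
Premise 5 is O(¬retain_dossier → ping_server); contrapositively O(¬ping_server → retain_dossier). Since O(¬ping_server) holds, K gives O(retain_dossier).
However, premise 2 gives O(¬retain_dossier).
We now have both O(retain_dossier) and O(¬retain_dossier) — retain_dossier is simultaneously obligatory and forbidden, violating the D-axiom.

Inconsistent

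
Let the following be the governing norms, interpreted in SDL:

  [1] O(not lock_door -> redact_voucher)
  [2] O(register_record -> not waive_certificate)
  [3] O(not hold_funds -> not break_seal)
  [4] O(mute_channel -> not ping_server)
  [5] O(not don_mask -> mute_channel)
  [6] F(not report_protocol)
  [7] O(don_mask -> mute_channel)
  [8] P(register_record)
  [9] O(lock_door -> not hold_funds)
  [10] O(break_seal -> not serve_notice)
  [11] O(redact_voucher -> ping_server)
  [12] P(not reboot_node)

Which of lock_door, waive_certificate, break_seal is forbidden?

Premises 5 and 7 cover both cases: O(not don_mask -> mute_channel) and O(don_mask -> mute_channel). Since not don_mask ∨ don_mask is a tautology, O(mute_channel) follows.
Applying K to premise 4 (O(mute_channel -> not ping_server)) and O(mute_channel) yields O(not ping_server).
Premise 11 is O(redact_voucher -> ping_server); contrapositively O(not ping_server -> not redact_voucher). Since O(not ping_server) holds, K gives O(not redact_voucher).
Premise 1, O(not lock_door -> redact_voucher), contraposes to O(not redact_voucher -> lock_door); with O(not redact_voucher) we get O(lock_door).
From O(lock_door) and premise 9, O(lock_door -> not hold_funds), we obtain O(not hold_funds).
Applying K to premise 3 (O(not hold_funds -> not break_seal)) and O(not hold_funds) yields O(not break_seal).
So O(not break_seal) holds, i.e. break_seal is forbidden. None of the other listed options is forbidden under the premises.

break_seal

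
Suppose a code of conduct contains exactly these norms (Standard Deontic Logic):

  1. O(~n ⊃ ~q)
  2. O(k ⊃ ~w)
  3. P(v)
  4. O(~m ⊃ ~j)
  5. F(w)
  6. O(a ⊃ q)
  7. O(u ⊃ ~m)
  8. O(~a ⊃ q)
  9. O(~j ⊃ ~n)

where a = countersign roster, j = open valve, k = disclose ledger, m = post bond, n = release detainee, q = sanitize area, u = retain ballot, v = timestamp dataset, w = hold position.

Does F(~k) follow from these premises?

No

Premise 2 is O(k ⊃ ~w); even if O(~w) held, inferring O(k) would be affirming the consequent — invalid.
No other premise forces O(k). An ideal world satisfying every premise can still have ~k true, so F(~k) is not derivable.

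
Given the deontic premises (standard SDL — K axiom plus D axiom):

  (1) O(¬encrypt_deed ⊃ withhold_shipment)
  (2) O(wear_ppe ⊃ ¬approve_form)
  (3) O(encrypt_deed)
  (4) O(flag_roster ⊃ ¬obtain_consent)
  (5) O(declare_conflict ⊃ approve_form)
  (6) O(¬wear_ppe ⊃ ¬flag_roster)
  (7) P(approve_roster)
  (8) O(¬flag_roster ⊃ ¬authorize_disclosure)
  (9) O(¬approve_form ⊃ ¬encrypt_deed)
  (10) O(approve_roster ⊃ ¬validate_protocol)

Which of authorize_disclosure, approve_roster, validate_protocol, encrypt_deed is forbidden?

authorize_disclosure

Premise 3 gives O(encrypt_deed).
The contrapositive of premise 9 (O(¬approve_form ⊃ ¬encrypt_deed)) is O(encrypt_deed ⊃ approve_form), and O(encrypt_deed) is already established, so O(approve_form).
The contrapositive of premise 2 (O(wear_ppe ⊃ ¬approve_form)) is O(approve_form ⊃ ¬wear_ppe), and O(approve_form) is already established, so O(¬wear_ppe).
Premise 6 is O(¬wear_ppe ⊃ ¬flag_roster); since O(¬wear_ppe), deontic closure gives O(¬flag_roster).
Premise 8 is O(¬flag_roster ⊃ ¬authorize_disclosure); since O(¬flag_roster), deontic closure gives O(¬authorize_disclosure).
So O(¬authorize_disclosure) holds, i.e. authorize_disclosure is forbidden. None of the other listed options is forbidden under the premises.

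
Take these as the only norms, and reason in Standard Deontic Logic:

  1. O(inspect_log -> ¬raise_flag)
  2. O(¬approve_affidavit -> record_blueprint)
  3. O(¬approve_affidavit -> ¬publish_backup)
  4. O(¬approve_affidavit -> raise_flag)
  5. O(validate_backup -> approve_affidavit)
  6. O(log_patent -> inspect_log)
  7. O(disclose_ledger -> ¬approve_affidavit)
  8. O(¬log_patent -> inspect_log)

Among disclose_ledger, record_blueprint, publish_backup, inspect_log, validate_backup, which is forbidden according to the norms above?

Premises 6 and 8 cover both cases: O(log_patent -> inspect_log) and O(¬log_patent -> inspect_log). Since log_patent ∨ ¬log_patent is a tautology, O(inspect_log) follows.
Premise 1 is O(inspect_log -> ¬raise_flag); since O(inspect_log), deontic closure gives O(¬raise_flag).
Premise 4 is O(¬approve_affidavit -> raise_flag); contrapositively O(¬raise_flag -> approve_affidavit). Since O(¬raise_flag) holds, K gives O(approve_affidavit).
Premise 7 is O(disclose_ledger -> ¬approve_affidavit); contrapositively O(approve_affidavit -> ¬disclose_ledger). Since O(approve_affidavit) holds, K gives O(¬disclose_ledger).
So O(¬disclose_ledger) holds, i.e. disclose_ledger is forbidden. None of the other listed options is forbidden under the premises.

disclose_ledger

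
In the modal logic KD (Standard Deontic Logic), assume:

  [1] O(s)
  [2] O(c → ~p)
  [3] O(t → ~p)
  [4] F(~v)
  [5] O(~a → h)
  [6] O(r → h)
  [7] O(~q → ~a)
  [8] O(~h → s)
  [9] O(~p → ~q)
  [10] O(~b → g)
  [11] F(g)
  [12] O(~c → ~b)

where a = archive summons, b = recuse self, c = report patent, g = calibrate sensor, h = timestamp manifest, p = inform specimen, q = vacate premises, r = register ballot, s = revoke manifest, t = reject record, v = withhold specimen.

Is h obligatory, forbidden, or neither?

Obligatory

Premise 11, F(g), is equivalent to O(~g).
Premise 10, O(~b → g), contraposes to O(~g → b); with O(~g) we get O(b).
Premise 12 is O(~c → ~b); contrapositively O(b → c). Since O(b) holds, K gives O(c).
With premise 2, O(c → ~p), the K-axiom yields O(~p).
With premise 9, O(~p → ~q), the K-axiom yields O(~q).
With premise 7, O(~q → ~a), the K-axiom yields O(~a).
With premise 5, O(~a → h), the K-axiom yields O(h).
Premises 1, 3, 4, 6, 8 do not contribute to this derivation.
Hence h is obligatory.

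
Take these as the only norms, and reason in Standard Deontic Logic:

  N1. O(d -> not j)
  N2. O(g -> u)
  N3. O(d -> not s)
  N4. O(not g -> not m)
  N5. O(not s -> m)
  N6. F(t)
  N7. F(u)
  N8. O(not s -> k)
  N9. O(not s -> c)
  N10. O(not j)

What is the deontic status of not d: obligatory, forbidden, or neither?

Obligatory

F(u) at premise 7 means O(not u).
Premise 2 is O(g -> u); contrapositively O(not u -> not g). Since O(not u) holds, K gives O(not g).
From O(not g) and premise 4, O(not g -> not m), we obtain O(not m).
The contrapositive of premise 5 (O(not s -> m)) is O(not m -> s), and O(not m) is already established, so O(s).
The contrapositive of premise 3 (O(d -> not s)) is O(s -> not d), and O(s) is already established, so O(not d).
Premises 1, 6, 8, 9, 10 do not contribute to this derivation.
Hence not d is obligatory.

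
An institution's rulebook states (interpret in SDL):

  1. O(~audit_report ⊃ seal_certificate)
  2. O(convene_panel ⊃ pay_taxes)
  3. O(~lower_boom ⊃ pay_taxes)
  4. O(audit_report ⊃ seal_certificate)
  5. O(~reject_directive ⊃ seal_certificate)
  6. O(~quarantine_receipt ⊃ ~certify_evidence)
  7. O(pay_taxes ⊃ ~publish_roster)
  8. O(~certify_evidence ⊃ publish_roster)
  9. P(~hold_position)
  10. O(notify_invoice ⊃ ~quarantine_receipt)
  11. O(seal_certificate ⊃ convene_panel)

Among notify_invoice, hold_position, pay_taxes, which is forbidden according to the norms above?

notify_invoice

By case analysis on audit_report: premise 4 gives O(audit_report ⊃ seal_certificate) and premise 1 gives O(~audit_report ⊃ seal_certificate), so O(seal_certificate) either way.
Premise 11 is O(seal_certificate ⊃ convene_panel); since O(seal_certificate), deontic closure gives O(convene_panel).
From O(convene_panel) and premise 2, O(convene_panel ⊃ pay_taxes), we obtain O(pay_taxes).
From O(pay_taxes) and premise 7, O(pay_taxes ⊃ ~publish_roster), we obtain O(~publish_roster).
The contrapositive of premise 8 (O(~certify_evidence ⊃ publish_roster)) is O(~publish_roster ⊃ certify_evidence), and O(~publish_roster) is already established, so O(certify_evidence).
Premise 6, O(~quarantine_receipt ⊃ ~certify_evidence), contraposes to O(certify_evidence ⊃ quarantine_receipt); with O(certify_evidence) we get O(quarantine_receipt).
Premise 10 is O(notify_invoice ⊃ ~quarantine_receipt); contrapositively O(quarantine_receipt ⊃ ~notify_invoice). Since O(quarantine_receipt) holds, K gives O(~notify_invoice).
So O(~notify_invoice) holds, i.e. notify_invoice is forbidden. None of the other listed options is forbidden under the premises.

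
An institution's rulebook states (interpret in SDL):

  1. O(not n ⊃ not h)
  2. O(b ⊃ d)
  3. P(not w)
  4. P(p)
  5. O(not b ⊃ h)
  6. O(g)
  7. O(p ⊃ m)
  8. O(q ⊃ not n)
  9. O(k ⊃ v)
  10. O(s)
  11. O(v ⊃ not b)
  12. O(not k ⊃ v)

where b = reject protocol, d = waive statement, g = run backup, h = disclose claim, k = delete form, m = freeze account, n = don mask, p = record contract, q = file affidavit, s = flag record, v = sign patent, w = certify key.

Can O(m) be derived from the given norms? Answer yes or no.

Premise 7 is O(p ⊃ m), but O(p) is not derivable from the premises (the permission P(p) asserts only not O(not p), not O(p)), so it does not yield O(m).
No other premise forces O(m). An ideal world satisfying every premise can still have m false, so O(m) is not derivable.

No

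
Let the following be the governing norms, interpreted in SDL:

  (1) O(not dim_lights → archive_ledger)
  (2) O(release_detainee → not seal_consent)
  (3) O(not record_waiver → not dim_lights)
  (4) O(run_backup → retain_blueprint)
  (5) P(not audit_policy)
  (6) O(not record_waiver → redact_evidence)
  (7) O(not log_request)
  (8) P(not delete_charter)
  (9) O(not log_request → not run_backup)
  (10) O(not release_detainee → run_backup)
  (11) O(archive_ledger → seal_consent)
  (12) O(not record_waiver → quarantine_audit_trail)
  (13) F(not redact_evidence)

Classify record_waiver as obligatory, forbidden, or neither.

Obligatory

Premise 7 gives O(not log_request).
With premise 9, O(not log_request → not run_backup), the K-axiom yields O(not run_backup).
The contrapositive of premise 10 (O(not release_detainee → run_backup)) is O(not run_backup → release_detainee), and O(not run_backup) is already established, so O(release_detainee).
With premise 2, O(release_detainee → not seal_consent), the K-axiom yields O(not seal_consent).
Premise 11, O(archive_ledger → seal_consent), contraposes to O(not seal_consent → not archive_ledger); with O(not seal_consent) we get O(not archive_ledger).
Premise 1 is O(not dim_lights → archive_ledger); contrapositively O(not archive_ledger → dim_lights). Since O(not archive_ledger) holds, K gives O(dim_lights).
Premise 3, O(not record_waiver → not dim_lights), contraposes to O(dim_lights → record_waiver); with O(dim_lights) we get O(record_waiver).
Premises 4, 5, 6, 8, 12, 13 do not contribute to this derivation.
Hence record_waiver is obligatory.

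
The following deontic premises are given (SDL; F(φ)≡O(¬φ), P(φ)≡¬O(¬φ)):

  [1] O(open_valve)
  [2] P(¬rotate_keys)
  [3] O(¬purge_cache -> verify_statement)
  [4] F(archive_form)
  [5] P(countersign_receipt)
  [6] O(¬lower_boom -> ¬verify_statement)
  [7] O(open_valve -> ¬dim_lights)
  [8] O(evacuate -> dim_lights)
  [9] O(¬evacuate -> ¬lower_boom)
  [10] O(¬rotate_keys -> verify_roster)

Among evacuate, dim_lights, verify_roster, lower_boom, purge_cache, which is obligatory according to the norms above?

purge_cache

Premise 1 states O(open_valve) outright.
Premise 7 is O(open_valve -> ¬dim_lights); since O(open_valve), deontic closure gives O(¬dim_lights).
Premise 8 is O(evacuate -> dim_lights); contrapositively O(¬dim_lights -> ¬evacuate). Since O(¬dim_lights) holds, K gives O(¬evacuate).
Premise 9 is O(¬evacuate -> ¬lower_boom); since O(¬evacuate), deontic closure gives O(¬lower_boom).
Premise 6 is O(¬lower_boom -> ¬verify_statement); since O(¬lower_boom), deontic closure gives O(¬verify_statement).
Premise 3, O(¬purge_cache -> verify_statement), contraposes to O(¬verify_statement -> purge_cache); with O(¬verify_statement) we get O(purge_cache).
So O(purge_cache) holds — purge_cache is obligatory. None of the other listed options is made obligatory by any chain of premises.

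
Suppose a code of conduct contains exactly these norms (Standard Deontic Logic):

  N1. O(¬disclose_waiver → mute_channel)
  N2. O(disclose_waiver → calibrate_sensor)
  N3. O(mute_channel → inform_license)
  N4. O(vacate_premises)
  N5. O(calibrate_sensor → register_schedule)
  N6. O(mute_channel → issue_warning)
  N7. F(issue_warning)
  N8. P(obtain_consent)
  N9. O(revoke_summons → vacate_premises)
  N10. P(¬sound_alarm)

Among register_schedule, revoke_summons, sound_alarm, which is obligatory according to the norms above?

register_schedule

F(issue_warning) at premise 7 means O(¬issue_warning).
Premise 6 is O(mute_channel → issue_warning); contrapositively O(¬issue_warning → ¬mute_channel). Since O(¬issue_warning) holds, K gives O(¬mute_channel).
Premise 1, O(¬disclose_waiver → mute_channel), contraposes to O(¬mute_channel → disclose_waiver); with O(¬mute_channel) we get O(disclose_waiver).
Premise 2 is O(disclose_waiver → calibrate_sensor); since O(disclose_waiver), deontic closure gives O(calibrate_sensor).
From O(calibrate_sensor) and premise 5, O(calibrate_sensor → register_schedule), we obtain O(register_schedule).
So O(register_schedule) holds — register_schedule is obligatory. None of the other listed options is made obligatory by any chain of premises.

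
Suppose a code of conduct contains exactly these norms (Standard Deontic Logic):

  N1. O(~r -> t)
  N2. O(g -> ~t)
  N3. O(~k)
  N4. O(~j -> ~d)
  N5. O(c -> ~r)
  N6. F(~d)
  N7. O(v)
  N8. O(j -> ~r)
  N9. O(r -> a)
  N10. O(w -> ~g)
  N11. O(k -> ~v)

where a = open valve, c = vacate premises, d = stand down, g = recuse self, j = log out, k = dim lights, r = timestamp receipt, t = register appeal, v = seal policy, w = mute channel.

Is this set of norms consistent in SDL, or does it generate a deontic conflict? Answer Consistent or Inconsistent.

Premise 11 is O(k -> ~v), but O(k) is not derivable from the premises, so it does not yield O(~v).
So O(~v) is not derivable, and the apparent clash with O(v) does not arise.
A world satisfying every obligation exists (e.g. a=false, c=false, d=true, g=false, j=true, k=false, r=false, t=true, v=true, w=false); no atom is both obligatory and forbidden, so the set is consistent.

Consistent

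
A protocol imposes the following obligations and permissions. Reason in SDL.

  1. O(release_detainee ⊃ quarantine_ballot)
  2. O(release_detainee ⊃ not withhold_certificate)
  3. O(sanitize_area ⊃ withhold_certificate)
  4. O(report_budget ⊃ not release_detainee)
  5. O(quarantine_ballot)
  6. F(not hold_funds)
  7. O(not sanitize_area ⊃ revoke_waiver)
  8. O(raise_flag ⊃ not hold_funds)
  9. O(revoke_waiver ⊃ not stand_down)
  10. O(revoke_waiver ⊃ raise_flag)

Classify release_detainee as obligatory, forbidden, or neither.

Forbidden

Premise 6 is F(not hold_funds), i.e. O(hold_funds).
Premise 8, O(raise_flag ⊃ not hold_funds), contraposes to O(hold_funds ⊃ not raise_flag); with O(hold_funds) we get O(not raise_flag).
Premise 10, O(revoke_waiver ⊃ raise_flag), contraposes to O(not raise_flag ⊃ not revoke_waiver); with O(not raise_flag) we get O(not revoke_waiver).
The contrapositive of premise 7 (O(not sanitize_area ⊃ revoke_waiver)) is O(not revoke_waiver ⊃ sanitize_area), and O(not revoke_waiver) is already established, so O(sanitize_area).
Premise 3 is O(sanitize_area ⊃ withhold_certificate); since O(sanitize_area), deontic closure gives O(withhold_certificate).
The contrapositive of premise 2 (O(release_detainee ⊃ not withhold_certificate)) is O(withhold_certificate ⊃ not release_detainee), and O(withhold_certificate) is already established, so O(not release_detainee).
Premises 1, 4, 5, 9 do not contribute to this derivation.
Thus O(not release_detainee), which is F(release_detainee): release_detainee is forbidden.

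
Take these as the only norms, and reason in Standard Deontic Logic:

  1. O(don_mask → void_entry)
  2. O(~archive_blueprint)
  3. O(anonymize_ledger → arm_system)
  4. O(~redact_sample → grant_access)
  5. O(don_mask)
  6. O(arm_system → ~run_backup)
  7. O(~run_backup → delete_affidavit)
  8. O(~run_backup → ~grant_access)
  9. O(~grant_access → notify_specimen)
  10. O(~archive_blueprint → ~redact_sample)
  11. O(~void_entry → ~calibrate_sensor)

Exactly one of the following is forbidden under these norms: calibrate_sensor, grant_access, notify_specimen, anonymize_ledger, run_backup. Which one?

anonymize_ledger

Premise 2 gives O(~archive_blueprint).
Premise 10 is O(~archive_blueprint → ~redact_sample); since O(~archive_blueprint), deontic closure gives O(~redact_sample).
With premise 4, O(~redact_sample → grant_access), the K-axiom yields O(grant_access).
Premise 8 is O(~run_backup → ~grant_access); contrapositively O(grant_access → run_backup). Since O(grant_access) holds, K gives O(run_backup).
Premise 6, O(arm_system → ~run_backup), contraposes to O(run_backup → ~arm_system); with O(run_backup) we get O(~arm_system).
Premise 3, O(anonymize_ledger → arm_system), contraposes to O(~arm_system → ~anonymize_ledger); with O(~arm_system) we get O(~anonymize_ledger).
So O(~anonymize_ledger) holds, i.e. anonymize_ledger is forbidden. None of the other listed options is forbidden under the premises.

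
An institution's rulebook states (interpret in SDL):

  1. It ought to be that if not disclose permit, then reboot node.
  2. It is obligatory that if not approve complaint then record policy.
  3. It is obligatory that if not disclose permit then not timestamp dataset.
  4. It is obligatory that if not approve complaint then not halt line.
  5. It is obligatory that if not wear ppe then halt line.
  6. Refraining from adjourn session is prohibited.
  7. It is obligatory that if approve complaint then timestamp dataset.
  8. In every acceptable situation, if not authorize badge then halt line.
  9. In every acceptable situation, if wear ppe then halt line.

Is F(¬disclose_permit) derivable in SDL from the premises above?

Premises 5 and 9 cover both cases: O(¬wear_ppe → halt_line) and O(wear_ppe → halt_line). Since ¬wear_ppe ∨ wear_ppe is a tautology, O(halt_line) follows.
Premise 4, O(¬approve_complaint → ¬halt_line), contraposes to O(halt_line → approve_complaint); with O(halt_line) we get O(approve_complaint).
With premise 7, O(approve_complaint → timestamp_dataset), the K-axiom yields O(timestamp_dataset).
Premise 3, O(¬disclose_permit → ¬timestamp_dataset), contraposes to O(timestamp_dataset → disclose_permit); with O(timestamp_dataset) we get O(disclose_permit).
Premises 1, 2, 6, 8 do not contribute to this derivation.
So O(disclose_permit) holds, i.e. F(¬disclose_permit). The claim follows.

Yes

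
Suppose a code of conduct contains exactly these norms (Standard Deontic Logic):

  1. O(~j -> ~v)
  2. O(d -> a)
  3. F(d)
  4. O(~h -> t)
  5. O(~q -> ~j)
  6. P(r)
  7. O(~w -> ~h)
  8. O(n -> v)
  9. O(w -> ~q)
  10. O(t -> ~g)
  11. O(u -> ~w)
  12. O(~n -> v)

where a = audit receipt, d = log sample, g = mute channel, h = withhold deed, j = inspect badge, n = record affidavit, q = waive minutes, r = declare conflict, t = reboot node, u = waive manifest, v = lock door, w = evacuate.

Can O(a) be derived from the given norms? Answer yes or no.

No

Premise 2 is O(d -> a), but O(d) is not derivable from the premises, so it does not yield O(a).
No other premise forces O(a). An ideal world satisfying every premise can still have a false, so O(a) is not derivable.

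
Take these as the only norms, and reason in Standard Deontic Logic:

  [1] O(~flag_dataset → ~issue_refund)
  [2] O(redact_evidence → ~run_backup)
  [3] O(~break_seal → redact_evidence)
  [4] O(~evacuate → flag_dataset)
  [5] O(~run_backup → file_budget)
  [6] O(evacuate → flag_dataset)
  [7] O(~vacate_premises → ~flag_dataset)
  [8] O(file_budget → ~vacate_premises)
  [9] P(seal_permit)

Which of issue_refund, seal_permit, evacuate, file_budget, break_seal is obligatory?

By case analysis on ~evacuate: premise 4 gives O(~evacuate → flag_dataset) and premise 6 gives O(evacuate → flag_dataset), so O(flag_dataset) either way.
The contrapositive of premise 7 (O(~vacate_premises → ~flag_dataset)) is O(flag_dataset → vacate_premises), and O(flag_dataset) is already established, so O(vacate_premises).
The contrapositive of premise 8 (O(file_budget → ~vacate_premises)) is O(vacate_premises → ~file_budget), and O(vacate_premises) is already established, so O(~file_budget).
Premise 5, O(~run_backup → file_budget), contraposes to O(~file_budget → run_backup); with O(~file_budget) we get O(run_backup).
The contrapositive of premise 2 (O(redact_evidence → ~run_backup)) is O(run_backup → ~redact_evidence), and O(run_backup) is already established, so O(~redact_evidence).
The contrapositive of premise 3 (O(~break_seal → redact_evidence)) is O(~redact_evidence → break_seal), and O(~redact_evidence) is already established, so O(break_seal).
So O(break_seal) holds — break_seal is obligatory. None of the other listed options is made obligatory by any chain of premises.

break_seal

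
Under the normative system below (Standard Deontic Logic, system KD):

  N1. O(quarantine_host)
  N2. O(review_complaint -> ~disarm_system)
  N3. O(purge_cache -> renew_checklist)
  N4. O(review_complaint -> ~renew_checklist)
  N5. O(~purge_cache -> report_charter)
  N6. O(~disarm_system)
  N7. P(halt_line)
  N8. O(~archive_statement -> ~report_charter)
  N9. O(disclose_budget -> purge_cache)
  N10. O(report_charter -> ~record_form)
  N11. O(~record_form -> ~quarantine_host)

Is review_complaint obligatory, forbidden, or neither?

Forbidden

From premise 1 we have O(quarantine_host).
Premise 11, O(~record_form -> ~quarantine_host), contraposes to O(quarantine_host -> record_form); with O(quarantine_host) we get O(record_form).
Premise 10, O(report_charter -> ~record_form), contraposes to O(record_form -> ~report_charter); with O(record_form) we get O(~report_charter).
The contrapositive of premise 5 (O(~purge_cache -> report_charter)) is O(~report_charter -> purge_cache), and O(~report_charter) is already established, so O(purge_cache).
Applying K to premise 3 (O(purge_cache -> renew_checklist)) and O(purge_cache) yields O(renew_checklist).
The contrapositive of premise 4 (O(review_complaint -> ~renew_checklist)) is O(renew_checklist -> ~review_complaint), and O(renew_checklist) is already established, so O(~review_complaint).
Premises 2, 6, 7, 8, 9 do not contribute to this derivation.
Thus O(~review_complaint), which is F(review_complaint): review_complaint is forbidden.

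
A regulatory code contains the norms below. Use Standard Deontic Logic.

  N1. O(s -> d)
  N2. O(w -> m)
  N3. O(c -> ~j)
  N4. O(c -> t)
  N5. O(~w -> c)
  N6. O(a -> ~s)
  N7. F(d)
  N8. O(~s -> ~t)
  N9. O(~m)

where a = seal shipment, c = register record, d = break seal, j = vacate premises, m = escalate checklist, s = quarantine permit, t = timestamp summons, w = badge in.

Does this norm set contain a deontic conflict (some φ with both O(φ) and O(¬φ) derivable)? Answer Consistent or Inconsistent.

Premise 7 is F(d), i.e. O(~d).
The contrapositive of premise 1 (O(s -> d)) is O(~d -> ~s), and O(~d) is already established, so O(~s).
Premise 8 is O(~s -> ~t); since O(~s), deontic closure gives O(~t).
Premise 4, O(c -> t), contraposes to O(~t -> ~c); with O(~t) we get O(~c).
Premise 5, O(~w -> c), contraposes to O(~c -> w); with O(~c) we get O(w).
Applying K to premise 2 (O(w -> m)) and O(w) yields O(m).
However, premise 9 gives O(~m).
We now have both O(m) and O(~m) — m is simultaneously obligatory and forbidden, violating the D-axiom.

Inconsistent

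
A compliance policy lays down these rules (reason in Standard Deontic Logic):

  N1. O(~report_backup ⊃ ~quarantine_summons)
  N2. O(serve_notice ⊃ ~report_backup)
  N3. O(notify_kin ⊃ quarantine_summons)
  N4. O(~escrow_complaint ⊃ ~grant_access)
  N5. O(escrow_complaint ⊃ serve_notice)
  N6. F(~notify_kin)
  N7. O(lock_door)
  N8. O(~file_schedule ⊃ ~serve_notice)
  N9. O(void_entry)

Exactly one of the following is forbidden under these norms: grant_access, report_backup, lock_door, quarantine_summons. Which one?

grant_access

F(~notify_kin) at premise 6 means O(notify_kin).
From O(notify_kin) and premise 3, O(notify_kin ⊃ quarantine_summons), we obtain O(quarantine_summons).
Premise 1 is O(~report_backup ⊃ ~quarantine_summons); contrapositively O(quarantine_summons ⊃ report_backup). Since O(quarantine_summons) holds, K gives O(report_backup).
Premise 2 is O(serve_notice ⊃ ~report_backup); contrapositively O(report_backup ⊃ ~serve_notice). Since O(report_backup) holds, K gives O(~serve_notice).
The contrapositive of premise 5 (O(escrow_complaint ⊃ serve_notice)) is O(~serve_notice ⊃ ~escrow_complaint), and O(~serve_notice) is already established, so O(~escrow_complaint).
Premise 4 is O(~escrow_complaint ⊃ ~grant_access); since O(~escrow_complaint), deontic closure gives O(~grant_access).
So O(~grant_access) holds, i.e. grant_access is forbidden. None of the other listed options is forbidden under the premises.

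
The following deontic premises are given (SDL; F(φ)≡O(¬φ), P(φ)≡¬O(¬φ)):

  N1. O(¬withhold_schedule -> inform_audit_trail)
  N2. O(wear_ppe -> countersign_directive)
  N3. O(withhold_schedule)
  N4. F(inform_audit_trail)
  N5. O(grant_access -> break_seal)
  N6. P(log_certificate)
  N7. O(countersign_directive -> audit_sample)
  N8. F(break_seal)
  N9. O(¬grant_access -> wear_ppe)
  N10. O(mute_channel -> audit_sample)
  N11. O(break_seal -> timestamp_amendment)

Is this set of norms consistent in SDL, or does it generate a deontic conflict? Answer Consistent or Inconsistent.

Consistent

Premise 1 is O(¬withhold_schedule -> inform_audit_trail), but O(¬withhold_schedule) is not derivable from the premises, so it does not yield O(inform_audit_trail).
So O(inform_audit_trail) is not derivable, and the apparent clash with O(¬inform_audit_trail) does not arise.
A world satisfying every obligation exists (e.g. audit_sample=true, break_seal=false, countersign_directive=true, grant_access=false, inform_audit_trail=false, log_certificate=false, mute_channel=false, timestamp_amendment=false, wear_ppe=true, withhold_schedule=true); no atom is both obligatory and forbidden, so the set is consistent.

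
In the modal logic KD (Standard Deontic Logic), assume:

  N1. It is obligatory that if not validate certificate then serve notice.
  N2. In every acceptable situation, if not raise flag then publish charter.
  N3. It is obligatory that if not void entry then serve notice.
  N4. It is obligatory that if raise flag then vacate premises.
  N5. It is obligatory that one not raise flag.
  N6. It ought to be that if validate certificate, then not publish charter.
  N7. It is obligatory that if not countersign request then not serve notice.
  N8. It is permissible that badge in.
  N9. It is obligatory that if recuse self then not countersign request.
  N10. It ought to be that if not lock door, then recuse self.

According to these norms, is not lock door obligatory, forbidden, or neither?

Forbidden

Premise 5 states O(¬raise_flag) outright.
With premise 2, O(¬raise_flag → publish_charter), the K-axiom yields O(publish_charter).
Premise 6, O(validate_certificate → ¬publish_charter), contraposes to O(publish_charter → ¬validate_certificate); with O(publish_charter) we get O(¬validate_certificate).
Premise 1 is O(¬validate_certificate → serve_notice); since O(¬validate_certificate), deontic closure gives O(serve_notice).
The contrapositive of premise 7 (O(¬countersign_request → ¬serve_notice)) is O(serve_notice → countersign_request), and O(serve_notice) is already established, so O(countersign_request).
Premise 9, O(recuse_self → ¬countersign_request), contraposes to O(countersign_request → ¬recuse_self); with O(countersign_request) we get O(¬recuse_self).
Premise 10 is O(¬lock_door → recuse_self); contrapositively O(¬recuse_self → lock_door). Since O(¬recuse_self) holds, K gives O(lock_door).
Premises 3, 4, 8 do not contribute to this derivation.
Thus O(lock_door), which is F(¬lock_door): ¬lock_door is forbidden.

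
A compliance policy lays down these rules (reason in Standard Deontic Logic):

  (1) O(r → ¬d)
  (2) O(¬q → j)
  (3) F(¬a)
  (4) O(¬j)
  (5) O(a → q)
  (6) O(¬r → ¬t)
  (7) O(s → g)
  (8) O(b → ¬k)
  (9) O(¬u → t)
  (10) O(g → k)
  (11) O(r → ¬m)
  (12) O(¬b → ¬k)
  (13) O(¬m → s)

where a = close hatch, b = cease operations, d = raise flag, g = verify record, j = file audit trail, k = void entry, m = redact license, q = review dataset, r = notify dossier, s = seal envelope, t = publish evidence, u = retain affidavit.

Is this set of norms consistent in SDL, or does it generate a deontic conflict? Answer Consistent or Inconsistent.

Consistent

Premise 2 is O(¬q → j), but O(¬q) is not derivable from the premises, so it does not yield O(j).
So O(j) is not derivable, and the apparent clash with O(¬j) does not arise.
A world satisfying every obligation exists (e.g. a=true, b=false, d=false, g=false, j=false, k=false, m=true, q=true, r=false, s=false, t=false, u=true); no atom is both obligatory and forbidden, so the set is consistent.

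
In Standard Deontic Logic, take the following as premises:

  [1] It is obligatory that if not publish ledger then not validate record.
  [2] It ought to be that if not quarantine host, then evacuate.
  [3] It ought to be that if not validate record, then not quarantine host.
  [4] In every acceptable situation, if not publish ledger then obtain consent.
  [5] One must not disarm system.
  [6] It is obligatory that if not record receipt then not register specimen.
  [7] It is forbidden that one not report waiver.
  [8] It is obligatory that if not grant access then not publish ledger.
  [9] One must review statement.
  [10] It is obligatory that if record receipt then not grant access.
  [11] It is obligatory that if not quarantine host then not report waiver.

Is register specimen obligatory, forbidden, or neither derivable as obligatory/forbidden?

F(¬report_waiver) at premise 7 means O(report_waiver).
Premise 11, O(¬quarantine_host → ¬report_waiver), contraposes to O(report_waiver → quarantine_host); with O(report_waiver) we get O(quarantine_host).
Premise 3, O(¬validate_record → ¬quarantine_host), contraposes to O(quarantine_host → validate_record); with O(quarantine_host) we get O(validate_record).
Premise 1 is O(¬publish_ledger → ¬validate_record); contrapositively O(validate_record → publish_ledger). Since O(validate_record) holds, K gives O(publish_ledger).
Premise 8, O(¬grant_access → ¬publish_ledger), contraposes to O(publish_ledger → grant_access); with O(publish_ledger) we get O(grant_access).
The contrapositive of premise 10 (O(record_receipt → ¬grant_access)) is O(grant_access → ¬record_receipt), and O(grant_access) is already established, so O(¬record_receipt).
Premise 6 is O(¬record_receipt → ¬register_specimen); since O(¬record_receipt), deontic closure gives O(¬register_specimen).
Premises 2, 4, 5, 9 do not contribute to this derivation.
Thus O(¬register_specimen), which is F(register_specimen): register_specimen is forbidden.

Forbidden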